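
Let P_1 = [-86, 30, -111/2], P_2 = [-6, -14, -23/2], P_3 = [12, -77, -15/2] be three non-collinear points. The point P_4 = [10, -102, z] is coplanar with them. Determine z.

-23/2

The plane through P_1, P_2, P_3 has equation 2596x + 472y − 4248z = 26668.
Substituting P_4: (-4248)z + (-22184) = 26668, so z = -23/2.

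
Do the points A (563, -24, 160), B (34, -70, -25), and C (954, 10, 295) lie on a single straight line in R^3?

No

AB = (-529, -46, -185), AC = (391, 34, 135).
Comparing components 2 and 3: (-46)(135) − (-185)(34) = 80 ≠ 0, so AB and AC are not parallel and the points are not collinear.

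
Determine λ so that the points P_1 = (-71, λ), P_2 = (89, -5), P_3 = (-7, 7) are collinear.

15

Collinearity: (P_1 − P_2) must be parallel to (P_3 − P_2) = (-96, 12).
Cross-multiplying the components: (λ − (-5))·(-96) = (-160)·(12).
Solving gives λ = 15.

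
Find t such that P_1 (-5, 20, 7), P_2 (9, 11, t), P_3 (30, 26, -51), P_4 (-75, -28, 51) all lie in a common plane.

-39

Normal to plane P_1P_3P_4: n = (-2520, 2520, -1260); plane equation n·P = 54180.
Requiring n·P_2 = 54180: (-1260)t + (5040) = 54180.
So t = -39.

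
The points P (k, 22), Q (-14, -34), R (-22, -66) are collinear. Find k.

The three points are collinear iff det[PQ; PR] = 0.
This determinant is linear in k: (32)k + (0) = 0, so k = 0.

0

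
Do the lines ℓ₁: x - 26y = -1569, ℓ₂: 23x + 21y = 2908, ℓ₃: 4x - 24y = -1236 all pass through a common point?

No

Intersecting ℓ₁ and ℓ₂: solving the 2×2 system gives (x, y) = (42659/619, 38995/619).
Substitute into ℓ₃: (4)(42659/619) + (-24)(38995/619) = -765244/619.
But ℓ₃ requires -1236 ≠ -765244/619, so the three lines have no common point.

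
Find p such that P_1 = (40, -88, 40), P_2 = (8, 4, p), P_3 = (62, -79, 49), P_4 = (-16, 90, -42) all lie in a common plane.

-4

Normal to plane P_1P_3P_4: n = (-2340, 1300, 4420); plane equation n·P = -31200.
Requiring n·P_2 = -31200: (4420)p + (-13520) = -31200.
So p = -4.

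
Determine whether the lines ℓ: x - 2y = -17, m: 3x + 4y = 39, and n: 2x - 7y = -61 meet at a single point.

Lines aᵢx + bᵢy = cᵢ with pairwise distinct directions are concurrent exactly when det[aᵢ bᵢ cᵢ] = 0.
Here the determinant is 0.
It vanishes, so the lines are concurrent at (1, 9).

Yes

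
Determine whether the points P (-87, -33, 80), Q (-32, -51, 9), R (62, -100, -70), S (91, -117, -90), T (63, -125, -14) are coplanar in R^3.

The plane through P, Q, R has normal n = PQ × PR = (-2057, -2329, -1003) and equation n·X = 175576.
Checking the remaining points: n·S = 175576, n·T = 175576.
All equal 175576, so all 5 points lie in one plane.

Yes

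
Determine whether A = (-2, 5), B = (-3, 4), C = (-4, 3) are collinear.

AB = (-1, -1), AC = (-2, -2).
det[AB; AC] = (-1)(-2) − (-1)(-2) = 0.
The determinant is zero, so the points are collinear.

Yes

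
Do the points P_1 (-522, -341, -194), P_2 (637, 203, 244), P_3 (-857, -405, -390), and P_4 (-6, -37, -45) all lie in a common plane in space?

Yes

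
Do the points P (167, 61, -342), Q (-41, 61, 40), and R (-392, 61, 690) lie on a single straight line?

PQ = (-208, 0, 382), PR = (-559, 0, 1032).
Comparing components 3 and 1: (382)(-559) − (-208)(1032) = 1118 ≠ 0, so PQ and PR are not parallel and the points are not collinear.

No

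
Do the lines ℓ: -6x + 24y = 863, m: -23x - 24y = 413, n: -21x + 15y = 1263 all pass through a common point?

No

Intersecting ℓ and m: solving the 2×2 system gives (x, y) = (-44, 599/24).
Substitute into n: (-21)(-44) + (15)(599/24) = 10387/8.
But n requires 1263 ≠ 10387/8, so the three lines have no common point.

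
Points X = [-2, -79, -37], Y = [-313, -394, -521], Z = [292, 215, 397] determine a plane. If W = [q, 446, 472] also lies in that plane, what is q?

579

Coplanarity requires XY · (XZ × XW) = 0.
XY = (-311, -315, -484), XZ = (294, 294, 434); the triple product is linear in q with coefficient 5586 and constant term -3234294.
Setting it to zero: q = 579.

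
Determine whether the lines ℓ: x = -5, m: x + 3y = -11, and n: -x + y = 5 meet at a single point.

No

The three lines meet at one point iff the augmented coefficient matrix [aᵢ bᵢ cᵢ] has rank < 3, i.e. its determinant vanishes.
Here the determinant is 6.
Nonzero, so no common point exists.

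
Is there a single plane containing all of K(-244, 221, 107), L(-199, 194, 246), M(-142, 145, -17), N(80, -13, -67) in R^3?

With K as base: KL = (45, -27, 139), KM = (102, -76, -124), KN = (324, -234, -174).
KM × KN = (-15792, -22428, 756).
KL · (KM × KN) = 0.
The scalar triple product vanishes, so the four points are coplanar.

Yes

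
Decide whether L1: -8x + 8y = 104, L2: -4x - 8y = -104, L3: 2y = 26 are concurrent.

Lines aᵢx + bᵢy = cᵢ with pairwise distinct directions are concurrent exactly when det[aᵢ bᵢ cᵢ] = 0.
Here the determinant is 0.
It vanishes, so the lines are concurrent at (0, 13).

Yes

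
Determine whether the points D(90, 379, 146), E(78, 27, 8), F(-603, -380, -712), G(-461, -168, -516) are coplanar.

No

A normal to the plane through D, E, F is n = DE × DF = (197274, 85338, -234828).
The plane has equation n·P = 15812874. For G: n·G = 15891150.
15891150 ≠ 15812874, so G is off the plane.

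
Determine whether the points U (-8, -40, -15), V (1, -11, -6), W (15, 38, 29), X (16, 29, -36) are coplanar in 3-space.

The four points are coplanar iff the 3×3 determinant with rows UV, UW, UX is zero.
Rows: (9, 29, 9), (23, 78, 44), (24, 69, -21).
Expanding along the first row: (9)(-4674) − (29)(-1539) + (9)(-285) = 0.
Zero determinant ⇒ coplanar.

Yes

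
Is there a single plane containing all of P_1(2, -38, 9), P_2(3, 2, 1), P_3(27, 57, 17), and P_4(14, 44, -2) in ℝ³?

No

With P_1 as base: P_1P_2 = (1, 40, -8), P_1P_3 = (25, 95, 8), P_1P_4 = (12, 82, -11).
P_1P_3 × P_1P_4 = (-1701, 371, 910).
P_1P_2 · (P_1P_3 × P_1P_4) = 5859.
Since 5859 ≠ 0, the four points are not coplanar.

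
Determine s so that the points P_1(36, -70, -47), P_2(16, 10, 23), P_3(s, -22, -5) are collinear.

Collinearity requires P_1P_2 × P_1P_3 = 0; each component is linear in s.
The y-component gives (70)s + (-1680) = 0, so s = 24.
The remaining components then also vanish.

24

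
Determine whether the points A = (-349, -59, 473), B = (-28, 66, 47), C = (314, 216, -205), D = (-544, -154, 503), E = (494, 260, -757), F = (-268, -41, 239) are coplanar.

No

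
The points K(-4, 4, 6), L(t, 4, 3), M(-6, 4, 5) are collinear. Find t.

Collinearity requires KL × KM = 0; each component is linear in t.
The y-component gives (1)t + (10) = 0, so t = -10.
The remaining components then also vanish.

-10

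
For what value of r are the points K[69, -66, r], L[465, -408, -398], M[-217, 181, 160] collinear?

-74

Collinearity requires KL × KM = 0; each component is linear in r.
The x-component gives (589)r + (43586) = 0, so r = -74.
The remaining components then also vanish.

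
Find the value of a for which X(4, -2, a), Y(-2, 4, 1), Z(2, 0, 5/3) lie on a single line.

2

Collinearity requires XY × XZ = 0; each component is linear in a.
The x-component gives (-4)a + (8) = 0, so a = 2.
The remaining components then also vanish.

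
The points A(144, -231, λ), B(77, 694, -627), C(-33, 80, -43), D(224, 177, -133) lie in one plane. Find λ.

255

Coplanarity ⇔ det[AB; AC; AD] = 0.
Expanding, this is linear in λ: (-147128)λ + (37517640) = 0.
So λ = 255.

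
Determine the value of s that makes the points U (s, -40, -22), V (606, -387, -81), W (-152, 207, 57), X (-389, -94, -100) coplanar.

Coplanarity ⇔ det[UV; UW; UX] = 0.
Expanding, this is linear in s: (51720)s + (-465480) = 0.
So s = 9.

9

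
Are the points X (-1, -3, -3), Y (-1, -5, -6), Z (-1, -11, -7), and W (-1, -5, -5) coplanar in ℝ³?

With X as base: XY = (0, -2, -3), XZ = (0, -8, -4), XW = (0, -2, -2).
XZ × XW = (8, 0, 0).
XY · (XZ × XW) = 0.
The scalar triple product vanishes, so the four points are coplanar.

Yes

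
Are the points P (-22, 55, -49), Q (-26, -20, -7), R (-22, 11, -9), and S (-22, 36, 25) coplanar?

No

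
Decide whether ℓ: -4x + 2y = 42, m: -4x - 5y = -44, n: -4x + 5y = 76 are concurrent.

No

Lines aᵢx + bᵢy = cᵢ with pairwise distinct directions are concurrent exactly when det[aᵢ bᵢ cᵢ] = 0.
Here the determinant is -80.
Nonzero, so no common point exists.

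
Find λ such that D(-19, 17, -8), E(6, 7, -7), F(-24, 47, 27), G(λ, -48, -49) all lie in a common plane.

56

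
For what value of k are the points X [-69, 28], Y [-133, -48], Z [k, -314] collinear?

Collinearity: (Z − X) must be parallel to (Y − X) = (-64, -76).
Cross-multiplying the components: (k − (-69))·(-76) = (-342)·(-64).
Solving gives k = -357.

-357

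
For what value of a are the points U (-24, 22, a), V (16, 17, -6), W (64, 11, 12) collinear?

Collinearity requires UV × UW = 0; each component is linear in a.
The x-component gives (-6)a + (-126) = 0, so a = -21.
The remaining components then also vanish.

-21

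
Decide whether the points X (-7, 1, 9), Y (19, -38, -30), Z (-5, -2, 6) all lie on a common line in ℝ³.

Yes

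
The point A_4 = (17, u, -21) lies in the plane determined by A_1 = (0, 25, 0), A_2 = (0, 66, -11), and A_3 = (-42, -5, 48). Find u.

43

A normal to the plane is n = A_1A_2 × A_1A_3 = (1638, 462, 1722).
A_4 lies in the plane iff n · A_1A_4 = 0.
This gives (462)u + (-19866) = 0, so u = 43.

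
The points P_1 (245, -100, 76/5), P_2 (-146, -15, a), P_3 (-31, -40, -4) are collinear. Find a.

Collinearity requires P_1P_2 × P_1P_3 = 0; each component is linear in a.
The x-component gives (-60)a + (-720) = 0, so a = -12.
The remaining components then also vanish.

-12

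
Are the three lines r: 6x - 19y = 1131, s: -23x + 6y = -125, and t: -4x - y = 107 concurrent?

Yes

Lines aᵢx + bᵢy = cᵢ with pairwise distinct directions are concurrent exactly when det[aᵢ bᵢ cᵢ] = 0.
Here the determinant is 0.
It vanishes, so the lines are concurrent at (-11, -63).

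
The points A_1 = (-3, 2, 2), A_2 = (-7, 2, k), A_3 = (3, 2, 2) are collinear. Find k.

2

Collinearity requires A_1A_2 × A_1A_3 = 0; each component is linear in k.
The y-component gives (6)k + (-12) = 0, so k = 2.
The remaining components then also vanish.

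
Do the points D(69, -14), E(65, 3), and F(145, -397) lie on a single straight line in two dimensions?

DE = (-4, 17), DF = (76, -383).
det[DE; DF] = (-4)(-383) − (17)(76) = 240.
The determinant is nonzero, so they are not collinear.

No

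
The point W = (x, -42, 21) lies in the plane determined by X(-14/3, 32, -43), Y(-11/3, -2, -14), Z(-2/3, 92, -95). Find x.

The plane through X, Y, Z has equation 28x + 168y + 196z = -9548/3.
Substituting W: (28)x + (-2940) = -9548/3, so x = -26/3.

-26/3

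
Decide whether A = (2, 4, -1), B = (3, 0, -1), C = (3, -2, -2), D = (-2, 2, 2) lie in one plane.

A normal to the plane through A, B, C is n = AB × AC = (4, 1, -2).
The plane has equation n·P = 14. For D: n·D = -10.
-10 ≠ 14, so D is off the plane.

No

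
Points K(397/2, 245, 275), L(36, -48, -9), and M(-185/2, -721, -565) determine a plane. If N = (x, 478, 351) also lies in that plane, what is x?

-53

Coplanarity requires KL · (KM × KN) = 0.
KL = (-325/2, -293, -284), KM = (-291, -966, -840); the triple product is linear in x with coefficient -28224 and constant term -1495872.
Setting it to zero: x = -53.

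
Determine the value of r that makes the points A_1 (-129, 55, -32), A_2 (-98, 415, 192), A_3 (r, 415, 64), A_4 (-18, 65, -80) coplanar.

Normal to plane A_1A_2A_4: n = (-19520, 26352, -39650); plane equation n·P = 5236240.
Requiring n·A_3 = 5236240: (-19520)r + (8398480) = 5236240.
So r = 162.

162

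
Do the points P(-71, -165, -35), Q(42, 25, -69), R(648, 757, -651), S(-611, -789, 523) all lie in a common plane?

Yes

A normal to the plane through P, Q, R is n = PQ × PR = (-85692, 45162, -32424).
The plane has equation n·X = -232758. For S: n·S = -232758.
Equal, so S lies in the plane and all four are coplanar.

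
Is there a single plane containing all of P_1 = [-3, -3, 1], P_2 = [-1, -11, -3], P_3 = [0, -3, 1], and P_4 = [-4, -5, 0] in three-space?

Yes

With P_1 as base: P_1P_2 = (2, -8, -4), P_1P_3 = (3, 0, 0), P_1P_4 = (-1, -2, -1).
P_1P_3 × P_1P_4 = (0, 3, -6).
P_1P_2 · (P_1P_3 × P_1P_4) = 0.
The scalar triple product vanishes, so the four points are coplanar.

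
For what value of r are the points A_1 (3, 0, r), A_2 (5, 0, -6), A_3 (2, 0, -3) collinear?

Direction A_2A_3 = (-3, 0, 3). From the x-coordinate of A_1, the parameter along the line is τ = (3 − 5)/(-3) = 2/3.
Then r = (-6) + 2/3·(3) = -4.

-4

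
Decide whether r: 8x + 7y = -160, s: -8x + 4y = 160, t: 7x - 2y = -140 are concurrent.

Yes

The three lines meet at one point iff the augmented coefficient matrix [aᵢ bᵢ cᵢ] has rank < 3, i.e. its determinant vanishes.
Here the determinant is 0.
It vanishes, so the lines are concurrent at (-20, 0).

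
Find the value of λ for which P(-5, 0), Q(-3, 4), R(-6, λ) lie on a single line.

Collinearity: (R − P) must be parallel to (Q − P) = (2, 4).
Cross-multiplying the components: (λ − 0)·(2) = (-1)·(4).
Solving gives λ = -2.

-2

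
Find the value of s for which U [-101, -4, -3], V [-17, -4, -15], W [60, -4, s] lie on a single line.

-26

Collinearity requires UV × UW = 0; each component is linear in s.
The y-component gives (-84)s + (-2184) = 0, so s = -26.
The remaining components then also vanish.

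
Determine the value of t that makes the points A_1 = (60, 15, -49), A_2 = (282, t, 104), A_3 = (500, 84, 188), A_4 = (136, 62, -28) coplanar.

The points are coplanar iff A_1A_2 · (A_1A_3 × A_1A_4) = 0.
Expanding, this is linear in t: (8772)t + (78948) = 0.
So t = -9.

-9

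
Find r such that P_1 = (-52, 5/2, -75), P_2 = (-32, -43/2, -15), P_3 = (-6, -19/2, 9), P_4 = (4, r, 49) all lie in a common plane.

Normal to plane P_1P_2P_3: n = (-1296, 1080, 864); plane equation n·P = 5292.
Requiring n·P_4 = 5292: (1080)r + (37152) = 5292.
So r = -59/2.

-59/2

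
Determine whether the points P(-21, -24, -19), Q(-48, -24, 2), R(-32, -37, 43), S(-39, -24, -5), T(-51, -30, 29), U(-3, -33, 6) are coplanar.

No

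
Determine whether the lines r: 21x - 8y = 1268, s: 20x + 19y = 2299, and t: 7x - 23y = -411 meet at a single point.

Yes

Intersecting r and s: solving the 2×2 system gives (x, y) = (76, 41).
Substitute into t: (7)(76) + (-23)(41) = -411.
This equals -411, so (76, 41) lies on all three lines and they are concurrent.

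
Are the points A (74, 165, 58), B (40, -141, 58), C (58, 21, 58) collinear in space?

AB = (-34, -306, 0), AC = (-16, -144, 0).
AB × AC = (0, 0, 0).
The cross product vanishes, so the three points are collinear.

Yes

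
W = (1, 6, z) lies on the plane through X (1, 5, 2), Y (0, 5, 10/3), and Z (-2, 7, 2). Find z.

0

The plane through X, Y, Z has equation −(8/3)x − 4y − 2z = -80/3.
Substituting W: (-2)z + (-80/3) = -80/3, so z = 0.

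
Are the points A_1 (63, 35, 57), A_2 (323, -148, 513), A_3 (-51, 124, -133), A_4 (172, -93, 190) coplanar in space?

With A_1 as base: A_1A_2 = (260, -183, 456), A_1A_3 = (-114, 89, -190), A_1A_4 = (109, -128, 133).
A_1A_3 × A_1A_4 = (-12483, -5548, 4891).
A_1A_2 · (A_1A_3 × A_1A_4) = 0.
The scalar triple product vanishes, so the four points are coplanar.

Yes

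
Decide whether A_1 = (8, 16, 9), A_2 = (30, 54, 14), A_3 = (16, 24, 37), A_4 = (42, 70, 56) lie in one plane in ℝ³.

The four points are coplanar iff the 3×3 determinant with rows A_1A_2, A_1A_3, A_1A_4 is zero.
Rows: (22, 38, 5), (8, 8, 28), (34, 54, 47).
Expanding along the first row: (22)(-1136) − (38)(-576) + (5)(160) = -2304.
Nonzero ⇒ not coplanar.

No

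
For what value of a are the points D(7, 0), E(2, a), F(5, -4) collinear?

Collinearity: (E − D) must be parallel to (F − D) = (-2, -4).
Cross-multiplying the components: (a − 0)·(-2) = (-5)·(-4).
Solving gives a = -10.

-10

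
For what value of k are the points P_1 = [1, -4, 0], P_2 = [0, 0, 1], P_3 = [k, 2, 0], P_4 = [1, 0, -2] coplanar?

0

Coplanarity ⇔ det[P_1P_2; P_1P_3; P_1P_4] = 0.
Expanding, this is linear in k: (12)k + (0) = 0.
So k = 0.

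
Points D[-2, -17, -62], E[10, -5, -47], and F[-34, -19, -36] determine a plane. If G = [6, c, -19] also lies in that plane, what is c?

Coplanarity requires DE · (DF × DG) = 0.
DE = (12, 12, 15), DF = (-32, -2, 26); the triple product is linear in c with coefficient -792 and constant term 4752.
Setting it to zero: c = 6.

6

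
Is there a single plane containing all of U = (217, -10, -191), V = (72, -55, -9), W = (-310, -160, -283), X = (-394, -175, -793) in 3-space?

Yes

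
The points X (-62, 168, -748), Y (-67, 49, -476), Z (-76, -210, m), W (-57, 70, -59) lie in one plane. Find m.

The points are coplanar iff XY · (XZ × XW) = 0.
Expanding, this is linear in m: (-1085)m + (230020) = 0.
So m = 212.

212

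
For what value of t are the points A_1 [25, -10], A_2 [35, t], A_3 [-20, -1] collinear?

-12

The three points are collinear iff det[A_1A_2; A_1A_3] = 0.
This determinant is linear in t: (45)t + (540) = 0, so t = -12.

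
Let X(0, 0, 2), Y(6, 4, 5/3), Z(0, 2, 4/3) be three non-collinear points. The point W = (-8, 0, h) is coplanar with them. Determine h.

2/3

A normal to the plane is n = XY × XZ = (-2, 4, 12).
W lies in the plane iff n · XW = 0.
This gives (12)h + (-8) = 0, so h = 2/3.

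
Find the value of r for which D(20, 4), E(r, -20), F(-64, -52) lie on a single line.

The three points are collinear iff det[DE; DF] = 0.
This determinant is linear in r: (-56)r + (-896) = 0, so r = -16.

-16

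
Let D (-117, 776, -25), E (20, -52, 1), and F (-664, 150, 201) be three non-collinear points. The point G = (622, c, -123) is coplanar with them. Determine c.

A normal to the plane is n = DE × DF = (-170852, -45184, -538678).
G lies in the plane iff n · DG = 0.
This gives (-45184)c + (-38406400) = 0, so c = -850.

-850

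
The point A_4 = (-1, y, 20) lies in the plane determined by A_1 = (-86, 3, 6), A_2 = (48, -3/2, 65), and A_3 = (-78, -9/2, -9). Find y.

-9

A normal to the plane is n = A_1A_2 × A_1A_3 = (510, 2482, -969).
A_4 lies in the plane iff n · A_1A_4 = 0.
This gives (2482)y + (22338) = 0, so y = -9.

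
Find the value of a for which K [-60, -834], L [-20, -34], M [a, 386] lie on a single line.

1

Collinearity: (M − K) must be parallel to (L − K) = (40, 800).
Cross-multiplying the components: (a − (-60))·(800) = (1220)·(40).
Solving gives a = 1.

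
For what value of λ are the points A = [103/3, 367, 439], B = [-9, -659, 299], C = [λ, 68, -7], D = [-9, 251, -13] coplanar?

-14

Normal to plane ABD: n = (447512, -13520, -118300/3); plane equation n·P = -20725484/3.
Requiring n·C = -20725484/3: (447512)λ + (-1929980/3) = -20725484/3.
So λ = -14.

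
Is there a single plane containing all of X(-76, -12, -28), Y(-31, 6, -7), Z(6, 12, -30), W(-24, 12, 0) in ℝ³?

No

With X as base: XY = (45, 18, 21), XZ = (82, 24, -2), XW = (52, 24, 28).
XZ × XW = (720, -2400, 720).
XY · (XZ × XW) = 4320.
Since 4320 ≠ 0, the four points are not coplanar.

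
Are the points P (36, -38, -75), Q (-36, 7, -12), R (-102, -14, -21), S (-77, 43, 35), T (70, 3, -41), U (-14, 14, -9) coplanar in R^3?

The plane through P, Q, R has normal n = PQ × PR = (918, -4806, 4482) and equation n·X = -120474.
Checking the remaining points: n·S = -120474, n·T = -133920, n·U = -120474.
Since n·T = -133920 ≠ -120474, T is off the plane and the points are not all coplanar.

No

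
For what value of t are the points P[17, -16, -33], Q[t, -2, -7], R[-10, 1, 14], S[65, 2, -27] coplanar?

17

The points are coplanar iff PQ · (PR × PS) = 0.
Expanding, this is linear in t: (-744)t + (12648) = 0.
So t = 17.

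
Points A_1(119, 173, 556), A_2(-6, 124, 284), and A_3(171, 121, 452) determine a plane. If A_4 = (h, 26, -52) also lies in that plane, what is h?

-48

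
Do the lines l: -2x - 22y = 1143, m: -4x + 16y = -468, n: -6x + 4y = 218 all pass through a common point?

No

Intersecting l and m: solving the 2×2 system gives (x, y) = (-333/5, -459/10).
Substitute into n: (-6)(-333/5) + (4)(-459/10) = 216.
But n requires 218 ≠ 216, so the three lines have no common point.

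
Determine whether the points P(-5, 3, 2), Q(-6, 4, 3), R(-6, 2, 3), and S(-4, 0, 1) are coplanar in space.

Yes

The four points are coplanar iff the 3×3 determinant with rows PQ, PR, PS is zero.
Rows: (-1, 1, 1), (-1, -1, 1), (1, -3, -1).
Expanding along the first row: (-1)(4) − (1)(0) + (1)(4) = 0.
Zero determinant ⇒ coplanar.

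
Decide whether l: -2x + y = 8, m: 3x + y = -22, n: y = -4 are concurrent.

Intersecting l and m: solving the 2×2 system gives (x, y) = (-6, -4).
Substitute into n: (0)(-6) + (1)(-4) = -4.
This equals -4, so (-6, -4) lies on all three lines and they are concurrent.

Yes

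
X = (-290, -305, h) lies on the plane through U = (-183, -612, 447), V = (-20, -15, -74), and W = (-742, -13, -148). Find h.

160

The plane through U, V, W has equation −43136x + 388224y + 431360z = -36881280.
Substituting X: (431360)h + (-105898880) = -36881280, so h = 160.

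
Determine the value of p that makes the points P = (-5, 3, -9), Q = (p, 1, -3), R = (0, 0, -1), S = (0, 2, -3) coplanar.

-1

Coplanarity ⇔ det[PQ; PR; PS] = 0.
Expanding, this is linear in p: (-10)p + (-10) = 0.
So p = -1.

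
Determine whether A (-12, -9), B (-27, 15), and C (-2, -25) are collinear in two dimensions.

AB = (-15, 24), AC = (10, -16).
det[AB; AC] = (-15)(-16) − (24)(10) = 0.
The determinant is zero, so the points are collinear.

Yes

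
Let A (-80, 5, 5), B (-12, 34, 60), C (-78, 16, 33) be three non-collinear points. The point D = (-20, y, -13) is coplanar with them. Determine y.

The plane through A, B, C has equation 207x − 1794y + 690z = -22080.
Substituting D: (-1794)y + (-13110) = -22080, so y = 5.

5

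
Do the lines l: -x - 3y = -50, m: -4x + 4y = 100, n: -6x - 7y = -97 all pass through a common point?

Intersecting l and m: solving the 2×2 system gives (x, y) = (-25/4, 75/4).
Substitute into n: (-6)(-25/4) + (-7)(75/4) = -375/4.
But n requires -97 ≠ -375/4, so the three lines have no common point.

No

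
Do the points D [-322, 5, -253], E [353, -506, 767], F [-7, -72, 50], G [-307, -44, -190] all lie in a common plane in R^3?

A normal to the plane through D, E, F is n = DE × DF = (-76293, 116775, 108990).
The plane has equation n·P = -2424249. For G: n·G = -2424249.
Equal, so G lies in the plane and all four are coplanar.

Yes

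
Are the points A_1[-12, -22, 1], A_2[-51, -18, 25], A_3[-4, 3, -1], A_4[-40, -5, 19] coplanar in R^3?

The four points are coplanar iff the 3×3 determinant with rows A_1A_2, A_1A_3, A_1A_4 is zero.
Rows: (-39, 4, 24), (8, 25, -2), (-28, 17, 18).
Expanding along the first row: (-39)(484) − (4)(88) + (24)(836) = 836.
Nonzero ⇒ not coplanar.

No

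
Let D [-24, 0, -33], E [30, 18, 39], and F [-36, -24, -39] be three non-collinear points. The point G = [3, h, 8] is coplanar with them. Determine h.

-1

Coplanarity requires DE · (DF × DG) = 0.
DE = (54, 18, 72), DF = (-12, -24, -6); the triple product is linear in h with coefficient -540 and constant term -540.
Setting it to zero: h = -1.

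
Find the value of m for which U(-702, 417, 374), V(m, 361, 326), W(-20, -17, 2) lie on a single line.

-614

Direction UW = (682, -434, -372). From the y-coordinate of V, the parameter along the line is τ = (361 − 417)/(-434) = 4/31.
Then m = (-702) + 4/31·(682) = -614.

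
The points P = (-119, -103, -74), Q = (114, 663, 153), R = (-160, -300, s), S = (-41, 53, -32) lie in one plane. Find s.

Normal to plane PQS: n = (-3240, 7920, -23400); plane equation n·X = 1301400.
Requiring n·R = 1301400: (-23400)s + (-1857600) = 1301400.
So s = -135.

-135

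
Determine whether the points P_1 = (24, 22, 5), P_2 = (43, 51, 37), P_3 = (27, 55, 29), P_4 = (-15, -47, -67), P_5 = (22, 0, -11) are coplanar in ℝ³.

The plane through P_1, P_2, P_3 has normal n = P_1P_2 × P_1P_3 = (-360, -360, 540) and equation n·P = -13860.
Checking the remaining points: n·P_4 = -13860, n·P_5 = -13860.
All equal -13860, so all 5 points lie in one plane.

Yes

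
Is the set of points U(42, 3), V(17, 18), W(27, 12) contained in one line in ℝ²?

Yes

UV = (-25, 15), UW = (-15, 9).
det[UV; UW] = (-25)(9) − (15)(-15) = 0.
The determinant is zero, so the points are collinear.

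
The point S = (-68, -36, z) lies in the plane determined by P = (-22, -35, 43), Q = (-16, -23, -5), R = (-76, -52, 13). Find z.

-51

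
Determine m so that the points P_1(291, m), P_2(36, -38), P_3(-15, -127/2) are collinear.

179/2

The three points are collinear iff det[P_1P_2; P_1P_3] = 0.
This determinant is linear in m: (-51)m + (9129/2) = 0, so m = 179/2.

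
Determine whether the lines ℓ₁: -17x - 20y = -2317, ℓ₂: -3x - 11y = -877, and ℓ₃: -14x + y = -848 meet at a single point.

No

Intersecting ℓ₁ and ℓ₂: solving the 2×2 system gives (x, y) = (7947/127, 7958/127).
Substitute into ℓ₃: (-14)(7947/127) + (1)(7958/127) = -103300/127.
But ℓ₃ requires -848 ≠ -103300/127, so the three lines have no common point.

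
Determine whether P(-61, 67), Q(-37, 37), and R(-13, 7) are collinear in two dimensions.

Yes

PQ = (24, -30), PR = (48, -60).
Checking proportionality: PR = 2·PQ, so the vectors are parallel and the points are collinear.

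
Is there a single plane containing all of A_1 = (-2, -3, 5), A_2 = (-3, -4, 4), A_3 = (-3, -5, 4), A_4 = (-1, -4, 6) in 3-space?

The four points are coplanar iff the 3×3 determinant with rows A_1A_2, A_1A_3, A_1A_4 is zero.
Rows: (-1, -1, -1), (-1, -2, -1), (1, -1, 1).
Expanding along the first row: (-1)(-3) − (-1)(0) + (-1)(3) = 0.
Zero determinant ⇒ coplanar.

Yes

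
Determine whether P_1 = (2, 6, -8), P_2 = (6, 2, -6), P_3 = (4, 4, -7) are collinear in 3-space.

Yes

P_1P_2 = (4, -4, 2), P_1P_3 = (2, -2, 1).
P_1P_2 × P_1P_3 = (0, 0, 0).
The cross product vanishes, so the three points are collinear.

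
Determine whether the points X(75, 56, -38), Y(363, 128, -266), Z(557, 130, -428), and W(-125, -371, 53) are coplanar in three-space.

No

A normal to the plane through X, Y, Z is n = XY × XZ = (-11208, 2424, -13392).
The plane has equation n·P = -195960. For W: n·W = -208080.
-208080 ≠ -195960, so W is off the plane.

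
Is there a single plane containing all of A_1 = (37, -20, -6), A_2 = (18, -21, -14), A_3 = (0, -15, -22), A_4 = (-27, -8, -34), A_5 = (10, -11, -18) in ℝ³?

No

The plane through A_1, A_2, A_3 has normal n = A_1A_2 × A_1A_3 = (56, -8, -132) and equation n·P = 3024.
Checking the remaining points: n·A_4 = 3040, n·A_5 = 3024.
Since n·A_4 = 3040 ≠ 3024, A_4 is off the plane and the points are not all coplanar.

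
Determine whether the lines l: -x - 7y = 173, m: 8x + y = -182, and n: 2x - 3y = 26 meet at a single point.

No

Lines aᵢx + bᵢy = cᵢ with pairwise distinct directions are concurrent exactly when det[aᵢ bᵢ cᵢ] = 0.
Here the determinant is 26.
Nonzero, so no common point exists.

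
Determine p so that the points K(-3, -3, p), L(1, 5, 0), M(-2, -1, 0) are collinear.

Direction LM = (-3, -6, 0). From the x-coordinate of K, the parameter along the line is τ = (-3 − 1)/(-3) = 4/3.
Then p = 0 + 4/3·(0) = 0.

0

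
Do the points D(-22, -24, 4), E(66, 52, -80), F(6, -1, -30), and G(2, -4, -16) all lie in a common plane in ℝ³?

No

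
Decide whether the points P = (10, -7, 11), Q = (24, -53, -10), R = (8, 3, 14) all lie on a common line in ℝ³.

No

PQ = (14, -46, -21), PR = (-2, 10, 3).
Comparing components 2 and 3: (-46)(3) − (-21)(10) = 72 ≠ 0, so PQ and PR are not parallel and the points are not collinear.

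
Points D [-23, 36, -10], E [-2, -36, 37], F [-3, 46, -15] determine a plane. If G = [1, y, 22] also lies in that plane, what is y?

-12

Coplanarity requires DE · (DF × DG) = 0.
DE = (21, -72, 47), DF = (20, 10, -5); the triple product is linear in y with coefficient 1045 and constant term 12540.
Setting it to zero: y = -12.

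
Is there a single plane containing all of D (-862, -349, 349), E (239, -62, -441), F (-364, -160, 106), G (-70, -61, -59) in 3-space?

The four points are coplanar iff the 3×3 determinant with rows DE, DF, DG is zero.
Rows: (1101, 287, -790), (498, 189, -243), (792, 288, -408).
Expanding along the first row: (1101)(-7128) − (287)(-10728) + (-790)(-6264) = 179568.
Nonzero ⇒ not coplanar.

No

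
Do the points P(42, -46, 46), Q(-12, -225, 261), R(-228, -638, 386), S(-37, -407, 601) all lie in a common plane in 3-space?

Yes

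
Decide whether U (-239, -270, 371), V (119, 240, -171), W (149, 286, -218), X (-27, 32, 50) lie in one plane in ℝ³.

No

With U as base: UV = (358, 510, -542), UW = (388, 556, -589), UX = (212, 302, -321).
UW × UX = (-598, -320, -696).
UV · (UW × UX) = -52.
Since -52 ≠ 0, the four points are not coplanar.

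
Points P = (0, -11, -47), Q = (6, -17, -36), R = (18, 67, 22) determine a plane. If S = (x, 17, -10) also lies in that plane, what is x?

A normal to the plane is n = PQ × PR = (-1272, -216, 576).
S lies in the plane iff n · PS = 0.
This gives (-1272)x + (15264) = 0, so x = 12.

12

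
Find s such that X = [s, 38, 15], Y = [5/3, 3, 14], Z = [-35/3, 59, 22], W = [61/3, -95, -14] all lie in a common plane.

-8

The points are coplanar iff XY · (XZ × XW) = 0.
Expanding, this is linear in s: (784)s + (6272) = 0.
So s = -8.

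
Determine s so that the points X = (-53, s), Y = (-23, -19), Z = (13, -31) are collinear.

-9

The three points are collinear iff det[XY; XZ] = 0.
This determinant is linear in s: (36)s + (324) = 0, so s = -9.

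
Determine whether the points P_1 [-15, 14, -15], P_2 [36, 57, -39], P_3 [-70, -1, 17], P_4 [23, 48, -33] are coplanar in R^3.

No

With P_1 as base: P_1P_2 = (51, 43, -24), P_1P_3 = (-55, -15, 32), P_1P_4 = (38, 34, -18).
P_1P_3 × P_1P_4 = (-818, 226, -1300).
P_1P_2 · (P_1P_3 × P_1P_4) = -800.
Since -800 ≠ 0, the four points are not coplanar.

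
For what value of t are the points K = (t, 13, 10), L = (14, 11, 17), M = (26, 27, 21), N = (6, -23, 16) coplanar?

Coplanarity ⇔ det[KL; KM; KN] = 0.
Expanding, this is linear in t: (-120)t + (-240) = 0.
So t = -2.

-2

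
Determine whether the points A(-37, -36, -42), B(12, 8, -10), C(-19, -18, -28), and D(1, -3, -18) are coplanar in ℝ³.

A normal to the plane through A, B, C is n = AB × AC = (40, -110, 90).
The plane has equation n·P = -1300. For D: n·D = -1250.
-1250 ≠ -1300, so D is off the plane.

No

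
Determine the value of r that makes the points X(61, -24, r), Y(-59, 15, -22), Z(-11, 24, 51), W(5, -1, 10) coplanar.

The points are coplanar iff XY · (XZ × XW) = 0.
Expanding, this is linear in r: (1344)r + (-22848) = 0.
So r = 17.

17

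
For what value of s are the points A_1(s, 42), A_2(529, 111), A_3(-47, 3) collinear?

161

Collinearity: (A_1 − A_2) must be parallel to (A_3 − A_2) = (-576, -108).
Cross-multiplying the components: (s − 529)·(-108) = (-69)·(-576).
Solving gives s = 161.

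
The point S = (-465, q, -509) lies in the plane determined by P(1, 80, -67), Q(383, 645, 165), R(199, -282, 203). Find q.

Coplanarity requires PQ · (PR × PS) = 0.
PQ = (382, 565, 232), PR = (198, -362, 270); the triple product is linear in q with coefficient -57204 and constant term 4919544.
Setting it to zero: q = 86.

86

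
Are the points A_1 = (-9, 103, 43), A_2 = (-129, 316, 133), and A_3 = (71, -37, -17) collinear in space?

A_1A_2 = (-120, 213, 90), A_1A_3 = (80, -140, -60).
Comparing components 2 and 3: (213)(-60) − (90)(-140) = -180 ≠ 0, so A_1A_2 and A_1A_3 are not parallel and the points are not collinear.

No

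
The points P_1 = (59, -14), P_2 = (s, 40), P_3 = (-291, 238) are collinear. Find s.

Collinearity: (P_2 − P_1) must be parallel to (P_3 − P_1) = (-350, 252).
Cross-multiplying the components: (s − 59)·(252) = (54)·(-350).
Solving gives s = -16.

-16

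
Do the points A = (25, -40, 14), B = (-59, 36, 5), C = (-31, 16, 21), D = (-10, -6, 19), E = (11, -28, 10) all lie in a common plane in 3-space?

No

The plane through A, B, C has normal n = AB × AC = (1036, 1092, -448) and equation n·P = -24052.
Checking the remaining points: n·D = -25424, n·E = -23660.
Since n·D = -25424 ≠ -24052, D is off the plane and the points are not all coplanar.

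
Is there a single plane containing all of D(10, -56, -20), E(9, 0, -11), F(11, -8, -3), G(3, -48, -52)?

A normal to the plane through D, E, F is n = DE × DF = (520, 26, -104).
The plane has equation n·P = 5824. For G: n·G = 5720.
5720 ≠ 5824, so G is off the plane.

No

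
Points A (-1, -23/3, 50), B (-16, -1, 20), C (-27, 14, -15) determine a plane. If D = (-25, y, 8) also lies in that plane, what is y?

-5/3

The plane through A, B, C has equation (650/3)x − 195y − (455/3)z = -6305.
Substituting D: (-195)y + (-6630) = -6305, so y = -5/3.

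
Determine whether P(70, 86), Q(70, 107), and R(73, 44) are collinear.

PQ = (0, 21), PR = (3, -42).
Twice the signed area of △PQR is (0)(-42) − (21)(3) = -63.
The area is nonzero, so the three points are not collinear.

No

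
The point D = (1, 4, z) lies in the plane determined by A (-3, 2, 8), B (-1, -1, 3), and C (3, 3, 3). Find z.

6

A normal to the plane is n = AB × AC = (20, -20, 20).
D lies in the plane iff n · AD = 0.
This gives (20)z + (-120) = 0, so z = 6.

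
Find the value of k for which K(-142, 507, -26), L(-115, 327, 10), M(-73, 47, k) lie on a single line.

66

Direction KL = (27, -180, 36). From the x-coordinate of M, the parameter along the line is τ = (-73 − (-142))/27 = 23/9.
Then k = (-26) + 23/9·(36) = 66.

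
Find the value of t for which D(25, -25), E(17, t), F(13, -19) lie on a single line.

-21

The three points are collinear iff det[DE; DF] = 0.
This determinant is linear in t: (12)t + (252) = 0, so t = -21.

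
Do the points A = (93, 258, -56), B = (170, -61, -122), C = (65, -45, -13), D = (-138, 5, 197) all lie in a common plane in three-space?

No

The four points are coplanar iff the 3×3 determinant with rows AB, AC, AD is zero.
Rows: (77, -319, -66), (-28, -303, 43), (-231, -253, 253).
Expanding along the first row: (77)(-65780) − (-319)(2849) + (-66)(-62909) = -4235.
Nonzero ⇒ not coplanar.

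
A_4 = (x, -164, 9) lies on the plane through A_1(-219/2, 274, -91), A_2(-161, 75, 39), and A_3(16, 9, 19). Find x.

Coplanarity requires A_1A_2 · (A_1A_3 × A_1A_4) = 0.
A_1A_2 = (-103/2, -199, 130), A_1A_3 = (251/2, -265, 110); the triple product is linear in x with coefficient 12560 and constant term -4389720.
Setting it to zero: x = 699/2.

699/2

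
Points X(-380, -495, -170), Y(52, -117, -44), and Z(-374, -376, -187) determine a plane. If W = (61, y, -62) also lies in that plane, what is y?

16

A normal to the plane is n = XY × XZ = (-21420, 8100, 49140).
W lies in the plane iff n · XW = 0.
This gives (8100)y + (-129600) = 0, so y = 16.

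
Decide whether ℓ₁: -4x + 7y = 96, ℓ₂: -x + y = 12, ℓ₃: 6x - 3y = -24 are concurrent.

Yes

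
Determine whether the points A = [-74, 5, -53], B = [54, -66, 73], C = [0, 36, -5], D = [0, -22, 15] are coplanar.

Yes

With A as base: AB = (128, -71, 126), AC = (74, 31, 48), AD = (74, -27, 68).
AC × AD = (3404, -1480, -4292).
AB · (AC × AD) = 0.
The scalar triple product vanishes, so the four points are coplanar.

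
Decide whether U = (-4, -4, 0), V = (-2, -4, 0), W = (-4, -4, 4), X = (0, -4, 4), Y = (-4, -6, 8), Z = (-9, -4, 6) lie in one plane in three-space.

No

The plane through U, V, W has normal n = UV × UW = (0, -8, 0) and equation n·P = 32.
Checking the remaining points: n·X = 32, n·Y = 48, n·Z = 32.
Since n·Y = 48 ≠ 32, Y is off the plane and the points are not all coplanar.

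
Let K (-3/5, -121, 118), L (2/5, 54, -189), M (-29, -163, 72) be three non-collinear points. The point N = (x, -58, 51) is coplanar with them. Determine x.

Coplanarity requires KL · (KM × KN) = 0.
KL = (1, 175, -307), KM = (-142/5, -42, -46); the triple product is linear in x with coefficient -20944 and constant term 209440.
Setting it to zero: x = 10.

10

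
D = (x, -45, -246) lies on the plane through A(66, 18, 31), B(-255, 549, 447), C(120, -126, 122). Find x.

The plane through A, B, C has equation 108225x + 51675y + 17550z = 8617050.
Substituting D: (108225)x + (-6642675) = 8617050, so x = 141.

141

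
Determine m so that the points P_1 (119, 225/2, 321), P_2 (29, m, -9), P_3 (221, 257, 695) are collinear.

-15

Collinearity requires P_1P_2 × P_1P_3 = 0; each component is linear in m.
The x-component gives (374)m + (5610) = 0, so m = -15.
The remaining components then also vanish.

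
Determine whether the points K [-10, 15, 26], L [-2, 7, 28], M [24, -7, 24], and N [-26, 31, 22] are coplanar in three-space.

A normal to the plane through K, L, M is n = KL × KM = (60, 84, 96).
The plane has equation n·P = 3156. For N: n·N = 3156.
Equal, so N lies in the plane and all four are coplanar.

Yes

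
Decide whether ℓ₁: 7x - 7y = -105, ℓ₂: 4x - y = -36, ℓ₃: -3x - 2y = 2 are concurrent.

Intersecting ℓ₁ and ℓ₂: solving the 2×2 system gives (x, y) = (-7, 8).
Substitute into ℓ₃: (-3)(-7) + (-2)(8) = 5.
But ℓ₃ requires 2 ≠ 5, so the three lines have no common point.

No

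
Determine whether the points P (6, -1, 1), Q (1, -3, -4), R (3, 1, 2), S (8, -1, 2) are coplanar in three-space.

Yes

The four points are coplanar iff the 3×3 determinant with rows PQ, PR, PS is zero.
Rows: (-5, -2, -5), (-3, 2, 1), (2, 0, 1).
Expanding along the first row: (-5)(2) − (-2)(-5) + (-5)(-4) = 0.
Zero determinant ⇒ coplanar.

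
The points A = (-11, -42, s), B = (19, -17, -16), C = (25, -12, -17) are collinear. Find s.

Collinearity requires AB × AC = 0; each component is linear in s.
The x-component gives (5)s + (55) = 0, so s = -11.
The remaining components then also vanish.

-11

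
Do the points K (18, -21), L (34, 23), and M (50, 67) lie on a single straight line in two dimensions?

KL = (16, 44), KM = (32, 88).
Twice the signed area of △KLM is (16)(88) − (44)(32) = 0.
The triangle is degenerate (zero area), so the points are collinear.

Yes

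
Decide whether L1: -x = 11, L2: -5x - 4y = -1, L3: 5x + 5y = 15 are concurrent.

Yes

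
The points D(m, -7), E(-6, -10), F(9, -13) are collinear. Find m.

-21

Collinearity: (D − E) must be parallel to (F − E) = (15, -3).
Cross-multiplying the components: (m − (-6))·(-3) = (3)·(15).
Solving gives m = -21.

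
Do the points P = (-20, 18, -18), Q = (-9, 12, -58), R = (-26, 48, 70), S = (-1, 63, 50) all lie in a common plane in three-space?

Yes

With P as base: PQ = (11, -6, -40), PR = (-6, 30, 88), PS = (19, 45, 68).
PR × PS = (-1920, 2080, -840).
PQ · (PR × PS) = 0.
The scalar triple product vanishes, so the four points are coplanar.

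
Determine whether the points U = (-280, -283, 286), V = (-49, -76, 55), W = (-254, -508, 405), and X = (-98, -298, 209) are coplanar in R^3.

No

With U as base: UV = (231, 207, -231), UW = (26, -225, 119), UX = (182, -15, -77).
UW × UX = (19110, 23660, 40560).
UV · (UW × UX) = -57330.
Since -57330 ≠ 0, the four points are not coplanar.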